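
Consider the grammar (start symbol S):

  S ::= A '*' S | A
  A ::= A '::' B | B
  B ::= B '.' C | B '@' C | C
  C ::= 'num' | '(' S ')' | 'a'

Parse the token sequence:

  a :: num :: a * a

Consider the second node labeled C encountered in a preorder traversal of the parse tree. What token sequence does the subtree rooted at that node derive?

num

[S [A [A [A [B [C a]]] :: [B [C num]]] :: [B [C a]]] * [S [A [B [C a]]]]]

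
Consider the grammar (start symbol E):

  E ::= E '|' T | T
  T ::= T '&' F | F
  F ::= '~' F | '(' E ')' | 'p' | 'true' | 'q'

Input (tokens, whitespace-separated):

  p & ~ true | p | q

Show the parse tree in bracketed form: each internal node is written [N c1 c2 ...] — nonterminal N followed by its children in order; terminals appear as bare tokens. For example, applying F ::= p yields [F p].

E
E | T
E | T | T
T | T | T
T & F | T | T
F & F | T | T
p & F | T | T
p & ~ F | T | T
p & ~ true | T | T
p & ~ true | F | T
p & ~ true | p | T
p & ~ true | p | F
p & ~ true | p | q

[E [E [E [T [T [F p]] & [F ~ [F true]]]] | [T [F p]]] | [T [F q]]]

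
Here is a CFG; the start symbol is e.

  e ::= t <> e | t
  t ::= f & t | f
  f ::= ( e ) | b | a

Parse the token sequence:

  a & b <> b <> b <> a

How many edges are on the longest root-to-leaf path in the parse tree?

6

[e [t [f a] & [t [f b]]] <> [e [t [f b]] <> [e [t [f b]] <> [e [t [f a]]]]]]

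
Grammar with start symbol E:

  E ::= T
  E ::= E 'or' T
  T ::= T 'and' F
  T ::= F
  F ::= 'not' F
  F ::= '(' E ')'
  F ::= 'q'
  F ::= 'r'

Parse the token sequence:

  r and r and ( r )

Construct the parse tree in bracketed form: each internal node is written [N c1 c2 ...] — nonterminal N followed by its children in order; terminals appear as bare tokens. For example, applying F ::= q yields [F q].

[E [T [T [T [F r]] and [F r]] and [F ( [E [T [F r]]] )]]]

E
T
T and F
T and F and F
F and F and F
r and F and F
r and r and F
r and r and ( E )
r and r and ( T )
r and r and ( F )
r and r and ( r )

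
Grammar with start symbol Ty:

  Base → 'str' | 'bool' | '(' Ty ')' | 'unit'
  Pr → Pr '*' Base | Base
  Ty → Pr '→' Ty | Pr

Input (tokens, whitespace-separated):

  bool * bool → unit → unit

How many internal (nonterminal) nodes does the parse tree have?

11

[Ty [Pr [Pr [Base bool]] * [Base bool]] → [Ty [Pr [Base unit]] → [Ty [Pr [Base unit]]]]]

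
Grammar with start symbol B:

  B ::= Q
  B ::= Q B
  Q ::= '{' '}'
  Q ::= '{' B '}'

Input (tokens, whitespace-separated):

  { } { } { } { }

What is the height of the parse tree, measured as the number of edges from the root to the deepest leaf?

5

[B [Q { }] [B [Q { }] [B [Q { }] [B [Q { }]]]]]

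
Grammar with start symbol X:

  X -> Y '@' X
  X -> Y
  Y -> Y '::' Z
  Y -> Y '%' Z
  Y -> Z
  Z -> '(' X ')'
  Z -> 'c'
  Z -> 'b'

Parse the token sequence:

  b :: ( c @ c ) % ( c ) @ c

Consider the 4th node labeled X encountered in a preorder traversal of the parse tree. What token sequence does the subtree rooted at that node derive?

[X [Y [Y [Y [Z b]] :: [Z ( [X [Y [Z c]] @ [X [Y [Z c]]]] )]] % [Z ( [X [Y [Z c]]] )]] @ [X [Y [Z c]]]]

c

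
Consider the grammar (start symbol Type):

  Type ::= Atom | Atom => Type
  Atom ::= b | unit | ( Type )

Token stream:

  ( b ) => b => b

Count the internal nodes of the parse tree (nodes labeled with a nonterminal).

[Type [Atom ( [Type [Atom b]] )] => [Type [Atom b] => [Type [Atom b]]]]

8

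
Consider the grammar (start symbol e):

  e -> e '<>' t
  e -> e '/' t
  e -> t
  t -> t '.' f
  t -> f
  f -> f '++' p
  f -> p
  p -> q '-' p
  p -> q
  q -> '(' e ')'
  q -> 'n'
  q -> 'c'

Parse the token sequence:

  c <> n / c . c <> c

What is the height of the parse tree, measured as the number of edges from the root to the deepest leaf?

[e [e [e [e [t [f [p [q c]]]]] <> [t [f [p [q n]]]]] / [t [t [f [p [q c]]]] . [f [p [q c]]]]] <> [t [f [p [q c]]]]]

8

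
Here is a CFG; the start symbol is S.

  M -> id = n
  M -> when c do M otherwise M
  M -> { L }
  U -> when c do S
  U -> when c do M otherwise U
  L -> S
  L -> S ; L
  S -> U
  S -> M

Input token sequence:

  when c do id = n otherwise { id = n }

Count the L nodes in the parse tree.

[S [M when c do [M id = n] otherwise [M { [L [S [M id = n]]] }]]]

1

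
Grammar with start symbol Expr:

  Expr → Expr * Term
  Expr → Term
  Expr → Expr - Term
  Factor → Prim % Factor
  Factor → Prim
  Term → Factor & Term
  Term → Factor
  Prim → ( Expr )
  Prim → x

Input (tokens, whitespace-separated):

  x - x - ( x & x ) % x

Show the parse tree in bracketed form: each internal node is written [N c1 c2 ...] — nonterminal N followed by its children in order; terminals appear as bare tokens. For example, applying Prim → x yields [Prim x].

Expr
Expr - Term
Expr - Term - Term
Term - Term - Term
Factor - Term - Term
Prim - Term - Term
x - Term - Term
x - Factor - Term
x - Prim - Term
x - x - Term
x - x - Factor
x - x - Prim % Factor
x - x - ( Expr ) % Factor
x - x - ( Term ) % Factor
x - x - ( Factor & Term ) % Factor
x - x - ( Prim & Term ) % Factor
x - x - ( x & Term ) % Factor
x - x - ( x & Factor ) % Factor
x - x - ( x & Prim ) % Factor
x - x - ( x & x ) % Factor
x - x - ( x & x ) % Prim
x - x - ( x & x ) % x

[Expr [Expr [Expr [Term [Factor [Prim x]]]] - [Term [Factor [Prim x]]]] - [Term [Factor [Prim ( [Expr [Term [Factor [Prim x]] & [Term [Factor [Prim x]]]]] )] % [Factor [Prim x]]]]]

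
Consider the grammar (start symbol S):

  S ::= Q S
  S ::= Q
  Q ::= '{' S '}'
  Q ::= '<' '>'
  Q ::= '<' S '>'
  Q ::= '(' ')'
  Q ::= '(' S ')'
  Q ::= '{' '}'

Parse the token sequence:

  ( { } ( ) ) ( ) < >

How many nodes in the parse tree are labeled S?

5

[S [Q ( [S [Q { }] [S [Q ( )]]] )] [S [Q ( )] [S [Q < >]]]]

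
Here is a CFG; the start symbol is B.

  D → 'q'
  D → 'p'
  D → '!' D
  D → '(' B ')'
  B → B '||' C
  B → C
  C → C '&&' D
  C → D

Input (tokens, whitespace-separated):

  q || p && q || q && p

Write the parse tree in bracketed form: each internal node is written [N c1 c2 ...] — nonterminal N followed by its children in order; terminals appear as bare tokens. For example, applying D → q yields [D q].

B
B || C
B || C || C
C || C || C
D || C || C
q || C || C
q || C && D || C
q || D && D || C
q || p && D || C
q || p && q || C
q || p && q || C && D
q || p && q || D && D
q || p && q || q && D
q || p && q || q && p

[B [B [B [C [D q]]] || [C [C [D p]] && [D q]]] || [C [C [D q]] && [D p]]]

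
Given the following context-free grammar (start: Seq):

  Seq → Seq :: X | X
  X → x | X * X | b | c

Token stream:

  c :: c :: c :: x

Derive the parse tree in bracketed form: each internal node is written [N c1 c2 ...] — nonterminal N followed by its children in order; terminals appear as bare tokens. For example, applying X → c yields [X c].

[Seq [Seq [Seq [Seq [X c]] :: [X c]] :: [X c]] :: [X x]]

Seq
Seq :: X
Seq :: X :: X
Seq :: X :: X :: X
X :: X :: X :: X
c :: X :: X :: X
c :: c :: X :: X
c :: c :: c :: X
c :: c :: c :: x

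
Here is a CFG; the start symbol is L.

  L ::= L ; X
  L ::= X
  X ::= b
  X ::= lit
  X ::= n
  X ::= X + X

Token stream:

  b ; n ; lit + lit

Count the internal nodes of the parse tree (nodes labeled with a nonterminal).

8

[L [L [L [X b]] ; [X n]] ; [X [X lit] + [X lit]]]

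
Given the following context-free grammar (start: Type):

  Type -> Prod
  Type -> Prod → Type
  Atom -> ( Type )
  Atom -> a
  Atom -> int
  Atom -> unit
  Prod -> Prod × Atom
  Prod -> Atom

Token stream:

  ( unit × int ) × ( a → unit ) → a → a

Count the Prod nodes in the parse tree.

[Type [Prod [Prod [Atom ( [Type [Prod [Prod [Atom unit]] × [Atom int]]] )]] × [Atom ( [Type [Prod [Atom a]] → [Type [Prod [Atom unit]]]] )]] → [Type [Prod [Atom a]] → [Type [Prod [Atom a]]]]]

8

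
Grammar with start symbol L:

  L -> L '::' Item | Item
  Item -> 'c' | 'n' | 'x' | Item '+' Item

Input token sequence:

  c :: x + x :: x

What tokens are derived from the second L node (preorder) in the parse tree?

[L [L [L [Item c]] :: [Item [Item x] + [Item x]]] :: [Item x]]

c :: x + x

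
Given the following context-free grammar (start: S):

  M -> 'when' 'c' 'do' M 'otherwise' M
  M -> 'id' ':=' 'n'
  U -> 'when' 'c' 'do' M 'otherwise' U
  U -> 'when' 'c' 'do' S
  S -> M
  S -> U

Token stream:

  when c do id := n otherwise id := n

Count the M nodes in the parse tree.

3

[S [M when c do [M id := n] otherwise [M id := n]]]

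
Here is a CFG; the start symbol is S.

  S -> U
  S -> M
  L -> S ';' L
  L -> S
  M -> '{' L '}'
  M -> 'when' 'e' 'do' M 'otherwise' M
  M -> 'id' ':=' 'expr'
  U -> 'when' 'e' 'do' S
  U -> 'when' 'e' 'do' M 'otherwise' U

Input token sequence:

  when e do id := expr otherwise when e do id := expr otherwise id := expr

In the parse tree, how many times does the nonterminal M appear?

[S [M when e do [M id := expr] otherwise [M when e do [M id := expr] otherwise [M id := expr]]]]

5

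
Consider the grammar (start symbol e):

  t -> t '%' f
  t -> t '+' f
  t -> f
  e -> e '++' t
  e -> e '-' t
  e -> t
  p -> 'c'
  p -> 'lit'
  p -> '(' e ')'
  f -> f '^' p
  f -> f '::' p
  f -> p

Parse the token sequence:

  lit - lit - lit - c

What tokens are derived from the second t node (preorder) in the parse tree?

lit

[e [e [e [e [t [f [p lit]]]] - [t [f [p lit]]]] - [t [f [p lit]]]] - [t [f [p c]]]]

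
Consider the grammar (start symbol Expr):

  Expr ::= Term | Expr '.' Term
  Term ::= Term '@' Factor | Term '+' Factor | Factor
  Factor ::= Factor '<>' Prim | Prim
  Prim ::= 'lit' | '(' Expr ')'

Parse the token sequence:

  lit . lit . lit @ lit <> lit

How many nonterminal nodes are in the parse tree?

[Expr [Expr [Expr [Term [Factor [Prim lit]]]] . [Term [Factor [Prim lit]]]] . [Term [Term [Factor [Prim lit]]] @ [Factor [Factor [Prim lit]] <> [Prim lit]]]]

17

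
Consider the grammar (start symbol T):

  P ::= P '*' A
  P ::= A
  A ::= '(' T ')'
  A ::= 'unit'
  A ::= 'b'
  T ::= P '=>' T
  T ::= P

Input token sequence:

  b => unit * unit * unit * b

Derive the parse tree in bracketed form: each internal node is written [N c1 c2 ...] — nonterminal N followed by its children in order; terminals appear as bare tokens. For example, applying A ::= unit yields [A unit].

T
P => T
A => T
b => T
b => P
b => P * A
b => P * A * A
b => P * A * A * A
b => A * A * A * A
b => unit * A * A * A
b => unit * unit * A * A
b => unit * unit * unit * A
b => unit * unit * unit * b

[T [P [A b]] => [T [P [P [P [P [A unit]] * [A unit]] * [A unit]] * [A b]]]]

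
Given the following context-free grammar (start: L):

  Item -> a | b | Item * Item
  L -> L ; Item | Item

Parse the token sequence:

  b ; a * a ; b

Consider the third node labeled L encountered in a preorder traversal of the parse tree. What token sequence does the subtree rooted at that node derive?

[L [L [L [Item b]] ; [Item [Item a] * [Item a]]] ; [Item b]]

b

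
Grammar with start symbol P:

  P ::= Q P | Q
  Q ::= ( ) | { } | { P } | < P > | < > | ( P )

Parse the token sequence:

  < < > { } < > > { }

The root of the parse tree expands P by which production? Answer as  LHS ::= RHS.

P ::= Q P

[P [Q < [P [Q < >] [P [Q { }] [P [Q < >]]]] >] [P [Q { }]]]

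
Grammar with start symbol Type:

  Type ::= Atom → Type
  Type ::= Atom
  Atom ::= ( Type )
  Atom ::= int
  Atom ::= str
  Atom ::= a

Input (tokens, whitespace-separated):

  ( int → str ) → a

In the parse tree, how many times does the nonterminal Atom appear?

[Type [Atom ( [Type [Atom int] → [Type [Atom str]]] )] → [Type [Atom a]]]

4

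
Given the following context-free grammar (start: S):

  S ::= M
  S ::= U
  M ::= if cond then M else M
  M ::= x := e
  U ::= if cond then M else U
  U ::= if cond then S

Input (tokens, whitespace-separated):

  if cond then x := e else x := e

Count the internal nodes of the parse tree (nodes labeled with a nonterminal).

[S [M if cond then [M x := e] else [M x := e]]]

4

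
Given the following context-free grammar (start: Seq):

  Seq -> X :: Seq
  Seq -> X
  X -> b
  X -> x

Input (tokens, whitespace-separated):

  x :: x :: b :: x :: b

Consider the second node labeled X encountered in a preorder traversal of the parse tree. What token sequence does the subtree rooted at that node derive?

[Seq [X x] :: [Seq [X x] :: [Seq [X b] :: [Seq [X x] :: [Seq [X b]]]]]]

x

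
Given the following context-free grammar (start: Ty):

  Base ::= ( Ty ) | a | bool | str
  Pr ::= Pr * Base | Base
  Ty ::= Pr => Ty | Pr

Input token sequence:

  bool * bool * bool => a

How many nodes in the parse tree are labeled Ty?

[Ty [Pr [Pr [Pr [Base bool]] * [Base bool]] * [Base bool]] => [Ty [Pr [Base a]]]]

2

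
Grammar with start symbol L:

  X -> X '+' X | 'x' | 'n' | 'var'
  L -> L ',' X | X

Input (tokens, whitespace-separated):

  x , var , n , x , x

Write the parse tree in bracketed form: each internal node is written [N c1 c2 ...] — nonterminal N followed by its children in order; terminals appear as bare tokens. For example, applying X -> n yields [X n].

[L [L [L [L [L [X x]] , [X var]] , [X n]] , [X x]] , [X x]]

L
L , X
L , X , X
L , X , X , X
L , X , X , X , X
X , X , X , X , X
x , X , X , X , X
x , var , X , X , X
x , var , n , X , X
x , var , n , x , X
x , var , n , x , x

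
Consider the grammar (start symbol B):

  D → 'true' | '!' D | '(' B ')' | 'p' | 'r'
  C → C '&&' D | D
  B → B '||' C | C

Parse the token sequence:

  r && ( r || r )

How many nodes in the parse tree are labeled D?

4

[B [C [C [D r]] && [D ( [B [B [C [D r]]] || [C [D r]]] )]]]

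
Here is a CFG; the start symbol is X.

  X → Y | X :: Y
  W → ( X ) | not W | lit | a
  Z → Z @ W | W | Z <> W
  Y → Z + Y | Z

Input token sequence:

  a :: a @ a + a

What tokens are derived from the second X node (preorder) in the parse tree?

[X [X [Y [Z [W a]]]] :: [Y [Z [Z [W a]] @ [W a]] + [Y [Z [W a]]]]]

a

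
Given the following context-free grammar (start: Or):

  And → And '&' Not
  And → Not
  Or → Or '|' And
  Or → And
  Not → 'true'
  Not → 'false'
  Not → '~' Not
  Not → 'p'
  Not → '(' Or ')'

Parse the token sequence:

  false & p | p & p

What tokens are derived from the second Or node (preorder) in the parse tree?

[Or [Or [And [And [Not false]] & [Not p]]] | [And [And [Not p]] & [Not p]]]

false & p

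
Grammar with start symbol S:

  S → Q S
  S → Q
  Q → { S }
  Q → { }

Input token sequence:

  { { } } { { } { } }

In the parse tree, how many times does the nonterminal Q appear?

[S [Q { [S [Q { }]] }] [S [Q { [S [Q { }] [S [Q { }]]] }]]]

5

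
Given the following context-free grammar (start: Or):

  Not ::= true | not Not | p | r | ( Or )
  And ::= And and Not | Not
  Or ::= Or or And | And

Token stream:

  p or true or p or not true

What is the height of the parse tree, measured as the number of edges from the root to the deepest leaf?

[Or [Or [Or [Or [And [Not p]]] or [And [Not true]]] or [And [Not p]]] or [And [Not not [Not true]]]]

6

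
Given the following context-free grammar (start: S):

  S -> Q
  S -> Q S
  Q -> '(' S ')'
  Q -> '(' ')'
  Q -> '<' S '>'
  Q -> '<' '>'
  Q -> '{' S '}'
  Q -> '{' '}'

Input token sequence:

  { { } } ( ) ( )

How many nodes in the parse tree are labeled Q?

4

[S [Q { [S [Q { }]] }] [S [Q ( )] [S [Q ( )]]]]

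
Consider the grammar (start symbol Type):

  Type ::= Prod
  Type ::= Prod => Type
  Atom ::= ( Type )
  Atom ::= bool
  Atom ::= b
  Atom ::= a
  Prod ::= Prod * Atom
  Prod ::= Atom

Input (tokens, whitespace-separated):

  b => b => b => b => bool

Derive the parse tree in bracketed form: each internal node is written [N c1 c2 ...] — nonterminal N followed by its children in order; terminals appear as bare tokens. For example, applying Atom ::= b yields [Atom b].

[Type [Prod [Atom b]] => [Type [Prod [Atom b]] => [Type [Prod [Atom b]] => [Type [Prod [Atom b]] => [Type [Prod [Atom bool]]]]]]]

Type
Prod => Type
Atom => Type
b => Type
b => Prod => Type
b => Atom => Type
b => b => Type
b => b => Prod => Type
b => b => Atom => Type
b => b => b => Type
b => b => b => Prod => Type
b => b => b => Atom => Type
b => b => b => b => Type
b => b => b => b => Prod
b => b => b => b => Atom
b => b => b => b => bool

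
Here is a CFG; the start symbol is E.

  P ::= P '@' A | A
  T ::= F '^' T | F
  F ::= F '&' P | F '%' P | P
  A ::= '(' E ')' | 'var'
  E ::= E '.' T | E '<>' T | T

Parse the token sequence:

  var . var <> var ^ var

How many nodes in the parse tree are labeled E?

[E [E [E [T [F [P [A var]]]]] . [T [F [P [A var]]]]] <> [T [F [P [A var]]] ^ [T [F [P [A var]]]]]]

3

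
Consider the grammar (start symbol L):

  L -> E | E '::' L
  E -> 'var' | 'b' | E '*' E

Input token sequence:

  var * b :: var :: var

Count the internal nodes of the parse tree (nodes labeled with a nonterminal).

8

[L [E [E var] * [E b]] :: [L [E var] :: [L [E var]]]]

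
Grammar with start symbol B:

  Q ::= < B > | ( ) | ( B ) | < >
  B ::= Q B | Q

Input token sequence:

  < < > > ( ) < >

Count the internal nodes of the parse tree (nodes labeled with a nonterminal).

8

[B [Q < [B [Q < >]] >] [B [Q ( )] [B [Q < >]]]]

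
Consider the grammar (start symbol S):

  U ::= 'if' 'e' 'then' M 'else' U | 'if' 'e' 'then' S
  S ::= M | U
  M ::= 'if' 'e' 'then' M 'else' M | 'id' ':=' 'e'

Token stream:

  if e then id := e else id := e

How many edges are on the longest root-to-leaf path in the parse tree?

3

[S [M if e then [M id := e] else [M id := e]]]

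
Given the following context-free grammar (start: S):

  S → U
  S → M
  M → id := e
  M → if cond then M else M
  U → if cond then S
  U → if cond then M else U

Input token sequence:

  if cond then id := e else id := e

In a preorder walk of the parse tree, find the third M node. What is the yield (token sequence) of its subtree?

[S [M if cond then [M id := e] else [M id := e]]]

id := e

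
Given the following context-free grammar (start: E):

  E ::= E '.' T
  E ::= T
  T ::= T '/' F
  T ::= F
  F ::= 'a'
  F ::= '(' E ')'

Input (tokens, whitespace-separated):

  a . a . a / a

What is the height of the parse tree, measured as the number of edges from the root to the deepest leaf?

[E [E [E [T [F a]]] . [T [F a]]] . [T [T [F a]] / [F a]]]

5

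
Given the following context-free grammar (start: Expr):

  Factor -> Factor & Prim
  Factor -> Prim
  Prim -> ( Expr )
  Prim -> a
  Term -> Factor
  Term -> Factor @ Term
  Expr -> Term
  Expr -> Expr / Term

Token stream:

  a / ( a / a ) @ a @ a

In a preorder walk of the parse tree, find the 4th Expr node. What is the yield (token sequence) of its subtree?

a

[Expr [Expr [Term [Factor [Prim a]]]] / [Term [Factor [Prim ( [Expr [Expr [Term [Factor [Prim a]]]] / [Term [Factor [Prim a]]]] )]] @ [Term [Factor [Prim a]] @ [Term [Factor [Prim a]]]]]]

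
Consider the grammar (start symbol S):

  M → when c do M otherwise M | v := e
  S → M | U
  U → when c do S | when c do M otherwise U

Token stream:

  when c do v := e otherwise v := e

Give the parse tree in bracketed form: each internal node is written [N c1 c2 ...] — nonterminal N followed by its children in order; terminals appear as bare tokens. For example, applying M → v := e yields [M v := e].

[S [M when c do [M v := e] otherwise [M v := e]]]

S
M
when c do M otherwise M
when c do v := e otherwise M
when c do v := e otherwise v := e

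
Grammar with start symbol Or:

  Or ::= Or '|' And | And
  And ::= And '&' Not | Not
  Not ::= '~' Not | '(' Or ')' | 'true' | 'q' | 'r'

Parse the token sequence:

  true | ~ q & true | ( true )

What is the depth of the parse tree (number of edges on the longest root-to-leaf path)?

[Or [Or [Or [And [Not true]]] | [And [And [Not ~ [Not q]]] & [Not true]]] | [And [Not ( [Or [And [Not true]]] )]]]

6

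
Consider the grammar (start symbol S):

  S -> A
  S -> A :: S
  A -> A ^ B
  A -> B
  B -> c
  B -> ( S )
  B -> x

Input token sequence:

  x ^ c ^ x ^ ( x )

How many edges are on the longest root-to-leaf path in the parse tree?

[S [A [A [A [A [B x]] ^ [B c]] ^ [B x]] ^ [B ( [S [A [B x]]] )]]]

6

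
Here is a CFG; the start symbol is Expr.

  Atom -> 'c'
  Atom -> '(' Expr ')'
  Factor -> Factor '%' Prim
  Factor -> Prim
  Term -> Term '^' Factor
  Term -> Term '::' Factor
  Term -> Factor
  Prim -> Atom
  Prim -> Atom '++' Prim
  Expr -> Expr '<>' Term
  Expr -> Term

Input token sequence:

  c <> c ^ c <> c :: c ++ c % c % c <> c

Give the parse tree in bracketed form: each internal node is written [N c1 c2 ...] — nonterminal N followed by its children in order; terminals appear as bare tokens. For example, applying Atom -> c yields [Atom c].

[Expr [Expr [Expr [Expr [Term [Factor [Prim [Atom c]]]]] <> [Term [Term [Factor [Prim [Atom c]]]] ^ [Factor [Prim [Atom c]]]]] <> [Term [Term [Factor [Prim [Atom c]]]] :: [Factor [Factor [Factor [Prim [Atom c] ++ [Prim [Atom c]]]] % [Prim [Atom c]]] % [Prim [Atom c]]]]] <> [Term [Factor [Prim [Atom c]]]]]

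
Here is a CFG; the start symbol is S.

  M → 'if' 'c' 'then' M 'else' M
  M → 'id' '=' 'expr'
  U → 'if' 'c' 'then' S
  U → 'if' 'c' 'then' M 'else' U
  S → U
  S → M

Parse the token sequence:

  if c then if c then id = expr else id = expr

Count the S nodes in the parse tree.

2

[S [U if c then [S [M if c then [M id = expr] else [M id = expr]]]]]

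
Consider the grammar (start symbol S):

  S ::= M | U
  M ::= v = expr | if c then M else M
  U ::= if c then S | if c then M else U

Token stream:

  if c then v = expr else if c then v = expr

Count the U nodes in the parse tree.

2

[S [U if c then [M v = expr] else [U if c then [S [M v = expr]]]]]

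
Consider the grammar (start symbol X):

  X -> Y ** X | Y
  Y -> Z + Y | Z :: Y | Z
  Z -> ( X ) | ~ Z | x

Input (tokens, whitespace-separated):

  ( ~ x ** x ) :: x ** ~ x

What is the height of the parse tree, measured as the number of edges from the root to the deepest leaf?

[X [Y [Z ( [X [Y [Z ~ [Z x]]] ** [X [Y [Z x]]]] )] :: [Y [Z x]]] ** [X [Y [Z ~ [Z x]]]]]

7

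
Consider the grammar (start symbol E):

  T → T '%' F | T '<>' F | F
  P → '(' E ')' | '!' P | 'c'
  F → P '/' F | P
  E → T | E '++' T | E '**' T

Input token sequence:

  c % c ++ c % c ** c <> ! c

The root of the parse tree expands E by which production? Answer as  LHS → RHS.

[E [E [E [T [T [F [P c]]] % [F [P c]]]] ++ [T [T [F [P c]]] % [F [P c]]]] ** [T [T [F [P c]]] <> [F [P ! [P c]]]]]

E → E '**' T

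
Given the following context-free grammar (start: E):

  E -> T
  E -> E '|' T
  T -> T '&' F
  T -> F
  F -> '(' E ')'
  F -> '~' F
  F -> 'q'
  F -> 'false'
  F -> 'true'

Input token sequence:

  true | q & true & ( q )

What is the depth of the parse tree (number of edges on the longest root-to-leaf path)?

6

[E [E [T [F true]]] | [T [T [T [F q]] & [F true]] & [F ( [E [T [F q]]] )]]]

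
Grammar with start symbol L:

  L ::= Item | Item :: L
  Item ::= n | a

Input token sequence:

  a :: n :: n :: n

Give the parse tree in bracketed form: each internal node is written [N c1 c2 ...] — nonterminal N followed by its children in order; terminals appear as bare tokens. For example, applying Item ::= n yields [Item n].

L
Item :: L
a :: L
a :: Item :: L
a :: n :: L
a :: n :: Item :: L
a :: n :: n :: L
a :: n :: n :: Item
a :: n :: n :: n

[L [Item a] :: [L [Item n] :: [L [Item n] :: [L [Item n]]]]]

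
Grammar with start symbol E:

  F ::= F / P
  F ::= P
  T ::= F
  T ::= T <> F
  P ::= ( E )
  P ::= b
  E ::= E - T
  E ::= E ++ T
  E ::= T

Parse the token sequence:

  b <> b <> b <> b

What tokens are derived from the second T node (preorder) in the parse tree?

b <> b <> b

[E [T [T [T [T [F [P b]]] <> [F [P b]]] <> [F [P b]]] <> [F [P b]]]]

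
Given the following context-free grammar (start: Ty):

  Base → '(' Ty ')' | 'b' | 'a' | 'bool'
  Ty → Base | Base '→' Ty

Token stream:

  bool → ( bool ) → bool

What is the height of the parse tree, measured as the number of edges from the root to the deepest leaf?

5

[Ty [Base bool] → [Ty [Base ( [Ty [Base bool]] )] → [Ty [Base bool]]]]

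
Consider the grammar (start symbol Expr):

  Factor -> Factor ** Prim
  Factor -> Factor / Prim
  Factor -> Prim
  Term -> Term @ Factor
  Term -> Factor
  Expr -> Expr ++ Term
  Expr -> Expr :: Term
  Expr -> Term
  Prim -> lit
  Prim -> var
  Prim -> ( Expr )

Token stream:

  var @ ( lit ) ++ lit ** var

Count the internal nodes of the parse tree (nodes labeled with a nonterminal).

[Expr [Expr [Term [Term [Factor [Prim var]]] @ [Factor [Prim ( [Expr [Term [Factor [Prim lit]]]] )]]]] ++ [Term [Factor [Factor [Prim lit]] ** [Prim var]]]]

17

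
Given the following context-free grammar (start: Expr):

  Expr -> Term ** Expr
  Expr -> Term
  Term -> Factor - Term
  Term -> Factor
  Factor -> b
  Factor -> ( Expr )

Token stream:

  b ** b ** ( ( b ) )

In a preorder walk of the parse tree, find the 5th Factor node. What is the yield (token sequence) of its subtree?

b

[Expr [Term [Factor b]] ** [Expr [Term [Factor b]] ** [Expr [Term [Factor ( [Expr [Term [Factor ( [Expr [Term [Factor b]]] )]]] )]]]]]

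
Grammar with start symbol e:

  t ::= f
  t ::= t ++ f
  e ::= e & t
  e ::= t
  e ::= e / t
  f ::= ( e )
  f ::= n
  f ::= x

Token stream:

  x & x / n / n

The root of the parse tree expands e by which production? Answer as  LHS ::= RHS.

e ::= e / t

[e [e [e [e [t [f x]]] & [t [f x]]] / [t [f n]]] / [t [f n]]]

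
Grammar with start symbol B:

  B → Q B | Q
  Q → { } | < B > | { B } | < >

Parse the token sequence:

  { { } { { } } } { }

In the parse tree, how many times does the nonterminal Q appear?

5

[B [Q { [B [Q { }] [B [Q { [B [Q { }]] }]]] }] [B [Q { }]]]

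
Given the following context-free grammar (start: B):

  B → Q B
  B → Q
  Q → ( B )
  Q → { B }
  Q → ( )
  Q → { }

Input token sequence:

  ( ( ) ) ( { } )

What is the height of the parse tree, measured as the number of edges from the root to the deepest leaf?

[B [Q ( [B [Q ( )]] )] [B [Q ( [B [Q { }]] )]]]

5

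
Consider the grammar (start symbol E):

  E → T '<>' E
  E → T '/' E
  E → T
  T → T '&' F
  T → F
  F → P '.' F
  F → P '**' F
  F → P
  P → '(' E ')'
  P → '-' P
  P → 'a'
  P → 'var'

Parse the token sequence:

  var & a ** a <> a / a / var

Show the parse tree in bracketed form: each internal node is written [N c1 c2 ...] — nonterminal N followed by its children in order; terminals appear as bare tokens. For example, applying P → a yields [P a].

E
T <> E
T & F <> E
F & F <> E
P & F <> E
var & F <> E
var & P ** F <> E
var & a ** F <> E
var & a ** P <> E
var & a ** a <> E
var & a ** a <> T / E
var & a ** a <> F / E
var & a ** a <> P / E
var & a ** a <> a / E
var & a ** a <> a / T / E
var & a ** a <> a / F / E
var & a ** a <> a / P / E
var & a ** a <> a / a / E
var & a ** a <> a / a / T
var & a ** a <> a / a / F
var & a ** a <> a / a / P
var & a ** a <> a / a / var

[E [T [T [F [P var]]] & [F [P a] ** [F [P a]]]] <> [E [T [F [P a]]] / [E [T [F [P a]]] / [E [T [F [P var]]]]]]]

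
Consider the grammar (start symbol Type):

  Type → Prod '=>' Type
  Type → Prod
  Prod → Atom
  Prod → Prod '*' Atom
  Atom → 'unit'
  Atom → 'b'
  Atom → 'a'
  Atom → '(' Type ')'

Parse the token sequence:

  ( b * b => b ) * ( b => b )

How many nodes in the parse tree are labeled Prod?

[Type [Prod [Prod [Atom ( [Type [Prod [Prod [Atom b]] * [Atom b]] => [Type [Prod [Atom b]]]] )]] * [Atom ( [Type [Prod [Atom b]] => [Type [Prod [Atom b]]]] )]]]

7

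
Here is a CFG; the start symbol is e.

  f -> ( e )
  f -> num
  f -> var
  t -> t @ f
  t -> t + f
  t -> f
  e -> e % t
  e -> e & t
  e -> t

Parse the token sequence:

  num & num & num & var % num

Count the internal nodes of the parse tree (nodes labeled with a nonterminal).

15

[e [e [e [e [e [t [f num]]] & [t [f num]]] & [t [f num]]] & [t [f var]]] % [t [f num]]]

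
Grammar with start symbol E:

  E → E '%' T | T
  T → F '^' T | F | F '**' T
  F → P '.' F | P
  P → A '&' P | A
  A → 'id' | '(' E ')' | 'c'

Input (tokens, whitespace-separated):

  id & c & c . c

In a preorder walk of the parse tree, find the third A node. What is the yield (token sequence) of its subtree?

[E [T [F [P [A id] & [P [A c] & [P [A c]]]] . [F [P [A c]]]]]]

c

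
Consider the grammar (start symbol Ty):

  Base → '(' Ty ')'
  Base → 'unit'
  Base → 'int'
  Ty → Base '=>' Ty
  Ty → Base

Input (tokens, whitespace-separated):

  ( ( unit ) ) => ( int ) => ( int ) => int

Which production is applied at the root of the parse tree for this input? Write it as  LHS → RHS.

Ty → Base '=>' Ty

[Ty [Base ( [Ty [Base ( [Ty [Base unit]] )]] )] => [Ty [Base ( [Ty [Base int]] )] => [Ty [Base ( [Ty [Base int]] )] => [Ty [Base int]]]]]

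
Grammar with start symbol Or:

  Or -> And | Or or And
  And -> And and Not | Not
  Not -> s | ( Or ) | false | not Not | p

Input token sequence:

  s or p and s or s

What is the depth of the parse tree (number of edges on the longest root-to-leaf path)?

[Or [Or [Or [And [Not s]]] or [And [And [Not p]] and [Not s]]] or [And [Not s]]]

5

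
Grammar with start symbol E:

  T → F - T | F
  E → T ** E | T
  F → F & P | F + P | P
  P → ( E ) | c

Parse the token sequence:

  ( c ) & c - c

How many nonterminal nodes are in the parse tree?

13

[E [T [F [F [P ( [E [T [F [P c]]]] )]] & [P c]] - [T [F [P c]]]]]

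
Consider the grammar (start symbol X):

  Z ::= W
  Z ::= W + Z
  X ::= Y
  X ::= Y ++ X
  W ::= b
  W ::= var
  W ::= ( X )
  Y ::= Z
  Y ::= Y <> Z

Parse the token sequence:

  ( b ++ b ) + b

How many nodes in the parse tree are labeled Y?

3

[X [Y [Z [W ( [X [Y [Z [W b]]] ++ [X [Y [Z [W b]]]]] )] + [Z [W b]]]]]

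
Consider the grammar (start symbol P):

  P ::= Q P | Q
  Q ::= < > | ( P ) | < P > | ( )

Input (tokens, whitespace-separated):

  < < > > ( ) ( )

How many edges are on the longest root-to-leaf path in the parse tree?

4

[P [Q < [P [Q < >]] >] [P [Q ( )] [P [Q ( )]]]]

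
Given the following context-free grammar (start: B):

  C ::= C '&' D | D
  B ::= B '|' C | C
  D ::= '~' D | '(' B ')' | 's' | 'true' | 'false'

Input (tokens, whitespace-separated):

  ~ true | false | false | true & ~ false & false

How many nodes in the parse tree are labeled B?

4

[B [B [B [B [C [D ~ [D true]]]] | [C [D false]]] | [C [D false]]] | [C [C [C [D true]] & [D ~ [D false]]] & [D false]]]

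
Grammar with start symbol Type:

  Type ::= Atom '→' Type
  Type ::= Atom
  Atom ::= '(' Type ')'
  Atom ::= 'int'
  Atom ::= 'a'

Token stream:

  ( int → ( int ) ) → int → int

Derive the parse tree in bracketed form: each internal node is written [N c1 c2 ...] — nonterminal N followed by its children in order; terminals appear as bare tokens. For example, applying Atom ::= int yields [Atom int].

[Type [Atom ( [Type [Atom int] → [Type [Atom ( [Type [Atom int]] )]]] )] → [Type [Atom int] → [Type [Atom int]]]]

Type
Atom → Type
( Type ) → Type
( Atom → Type ) → Type
( int → Type ) → Type
( int → Atom ) → Type
( int → ( Type ) ) → Type
( int → ( Atom ) ) → Type
( int → ( int ) ) → Type
( int → ( int ) ) → Atom → Type
( int → ( int ) ) → int → Type
( int → ( int ) ) → int → Atom
( int → ( int ) ) → int → int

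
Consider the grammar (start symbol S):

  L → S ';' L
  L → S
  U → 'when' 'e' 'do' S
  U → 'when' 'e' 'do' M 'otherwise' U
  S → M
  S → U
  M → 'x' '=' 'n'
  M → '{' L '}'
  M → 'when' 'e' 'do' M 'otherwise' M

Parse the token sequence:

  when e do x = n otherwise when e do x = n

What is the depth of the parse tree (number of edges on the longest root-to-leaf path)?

5

[S [U when e do [M x = n] otherwise [U when e do [S [M x = n]]]]]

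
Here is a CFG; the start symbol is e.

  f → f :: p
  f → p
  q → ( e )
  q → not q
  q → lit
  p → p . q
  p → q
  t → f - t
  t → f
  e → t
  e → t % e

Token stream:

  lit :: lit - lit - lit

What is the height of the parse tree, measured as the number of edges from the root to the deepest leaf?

[e [t [f [f [p [q lit]]] :: [p [q lit]]] - [t [f [p [q lit]]] - [t [f [p [q lit]]]]]]]

7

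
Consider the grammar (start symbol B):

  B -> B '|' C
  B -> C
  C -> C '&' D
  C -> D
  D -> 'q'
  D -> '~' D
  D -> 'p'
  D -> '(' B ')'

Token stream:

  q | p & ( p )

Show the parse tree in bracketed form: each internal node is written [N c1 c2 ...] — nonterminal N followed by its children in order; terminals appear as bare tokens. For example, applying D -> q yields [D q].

[B [B [C [D q]]] | [C [C [D p]] & [D ( [B [C [D p]]] )]]]

B
B | C
C | C
D | C
q | C
q | C & D
q | D & D
q | p & D
q | p & ( B )
q | p & ( C )
q | p & ( D )
q | p & ( p )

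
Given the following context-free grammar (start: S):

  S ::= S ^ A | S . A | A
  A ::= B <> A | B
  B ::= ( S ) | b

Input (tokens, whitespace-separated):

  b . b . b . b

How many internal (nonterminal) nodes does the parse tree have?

12

[S [S [S [S [A [B b]]] . [A [B b]]] . [A [B b]]] . [A [B b]]]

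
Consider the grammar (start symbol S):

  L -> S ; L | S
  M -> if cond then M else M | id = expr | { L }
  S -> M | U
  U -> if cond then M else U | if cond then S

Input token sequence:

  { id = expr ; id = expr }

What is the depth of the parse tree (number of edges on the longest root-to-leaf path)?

6

[S [M { [L [S [M id = expr]] ; [L [S [M id = expr]]]] }]]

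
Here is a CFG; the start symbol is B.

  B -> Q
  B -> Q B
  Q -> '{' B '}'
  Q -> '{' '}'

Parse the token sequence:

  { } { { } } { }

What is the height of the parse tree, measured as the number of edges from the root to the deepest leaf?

[B [Q { }] [B [Q { [B [Q { }]] }] [B [Q { }]]]]

5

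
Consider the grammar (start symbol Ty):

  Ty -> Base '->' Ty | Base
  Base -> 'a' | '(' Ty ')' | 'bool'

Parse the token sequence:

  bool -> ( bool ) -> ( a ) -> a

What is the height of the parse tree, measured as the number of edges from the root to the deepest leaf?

6

[Ty [Base bool] -> [Ty [Base ( [Ty [Base bool]] )] -> [Ty [Base ( [Ty [Base a]] )] -> [Ty [Base a]]]]]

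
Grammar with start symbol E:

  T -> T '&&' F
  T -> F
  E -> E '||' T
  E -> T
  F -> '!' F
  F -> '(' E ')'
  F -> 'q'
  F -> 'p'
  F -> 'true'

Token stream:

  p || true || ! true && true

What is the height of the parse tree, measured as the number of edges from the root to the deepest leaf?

[E [E [E [T [F p]]] || [T [F true]]] || [T [T [F ! [F true]]] && [F true]]]

5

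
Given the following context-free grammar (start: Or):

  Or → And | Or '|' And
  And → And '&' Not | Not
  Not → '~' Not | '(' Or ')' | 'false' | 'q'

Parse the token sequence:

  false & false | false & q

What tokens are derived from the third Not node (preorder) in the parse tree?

false

[Or [Or [And [And [Not false]] & [Not false]]] | [And [And [Not false]] & [Not q]]]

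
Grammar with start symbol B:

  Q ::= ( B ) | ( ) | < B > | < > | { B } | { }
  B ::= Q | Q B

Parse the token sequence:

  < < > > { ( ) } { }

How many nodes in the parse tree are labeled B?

5

[B [Q < [B [Q < >]] >] [B [Q { [B [Q ( )]] }] [B [Q { }]]]]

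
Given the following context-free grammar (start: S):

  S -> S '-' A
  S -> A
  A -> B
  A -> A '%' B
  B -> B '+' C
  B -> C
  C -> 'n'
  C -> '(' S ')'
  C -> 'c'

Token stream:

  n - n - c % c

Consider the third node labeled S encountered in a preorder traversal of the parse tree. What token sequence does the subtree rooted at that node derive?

n

[S [S [S [A [B [C n]]]] - [A [B [C n]]]] - [A [A [B [C c]]] % [B [C c]]]]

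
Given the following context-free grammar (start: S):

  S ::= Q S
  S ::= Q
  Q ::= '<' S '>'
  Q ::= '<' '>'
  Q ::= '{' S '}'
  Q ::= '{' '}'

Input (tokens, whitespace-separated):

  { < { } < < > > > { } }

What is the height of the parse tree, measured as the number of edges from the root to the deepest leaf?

[S [Q { [S [Q < [S [Q { }] [S [Q < [S [Q < >]] >]]] >] [S [Q { }]]] }]]

9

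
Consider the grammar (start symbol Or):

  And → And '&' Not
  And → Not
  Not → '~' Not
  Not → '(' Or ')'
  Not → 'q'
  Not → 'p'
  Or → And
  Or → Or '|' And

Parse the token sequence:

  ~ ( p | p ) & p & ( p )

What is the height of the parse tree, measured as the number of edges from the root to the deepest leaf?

10

[Or [And [And [And [Not ~ [Not ( [Or [Or [And [Not p]]] | [And [Not p]]] )]]] & [Not p]] & [Not ( [Or [And [Not p]]] )]]]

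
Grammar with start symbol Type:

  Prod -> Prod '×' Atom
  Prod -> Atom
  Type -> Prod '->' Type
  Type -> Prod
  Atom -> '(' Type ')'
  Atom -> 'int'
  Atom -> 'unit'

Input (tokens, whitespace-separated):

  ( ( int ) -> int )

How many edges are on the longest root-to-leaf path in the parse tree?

9

[Type [Prod [Atom ( [Type [Prod [Atom ( [Type [Prod [Atom int]]] )]] -> [Type [Prod [Atom int]]]] )]]]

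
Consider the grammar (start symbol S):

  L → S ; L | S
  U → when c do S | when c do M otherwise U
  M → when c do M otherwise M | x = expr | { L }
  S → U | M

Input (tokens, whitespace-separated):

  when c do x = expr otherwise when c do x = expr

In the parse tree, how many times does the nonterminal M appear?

[S [U when c do [M x = expr] otherwise [U when c do [S [M x = expr]]]]]

2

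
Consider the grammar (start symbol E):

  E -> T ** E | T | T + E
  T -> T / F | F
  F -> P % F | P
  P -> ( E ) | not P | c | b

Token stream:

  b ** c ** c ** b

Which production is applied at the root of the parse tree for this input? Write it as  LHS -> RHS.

[E [T [F [P b]]] ** [E [T [F [P c]]] ** [E [T [F [P c]]] ** [E [T [F [P b]]]]]]]

E -> T ** E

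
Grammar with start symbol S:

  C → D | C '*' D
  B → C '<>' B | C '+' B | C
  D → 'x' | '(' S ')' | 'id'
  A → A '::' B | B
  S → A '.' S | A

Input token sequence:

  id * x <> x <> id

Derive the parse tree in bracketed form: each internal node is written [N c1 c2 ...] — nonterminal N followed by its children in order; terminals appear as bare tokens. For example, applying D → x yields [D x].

S
A
B
C <> B
C * D <> B
D * D <> B
id * D <> B
id * x <> B
id * x <> C <> B
id * x <> D <> B
id * x <> x <> B
id * x <> x <> C
id * x <> x <> D
id * x <> x <> id

[S [A [B [C [C [D id]] * [D x]] <> [B [C [D x]] <> [B [C [D id]]]]]]]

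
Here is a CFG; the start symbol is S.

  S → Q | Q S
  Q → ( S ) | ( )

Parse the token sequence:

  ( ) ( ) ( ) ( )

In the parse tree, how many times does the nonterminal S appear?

4

[S [Q ( )] [S [Q ( )] [S [Q ( )] [S [Q ( )]]]]]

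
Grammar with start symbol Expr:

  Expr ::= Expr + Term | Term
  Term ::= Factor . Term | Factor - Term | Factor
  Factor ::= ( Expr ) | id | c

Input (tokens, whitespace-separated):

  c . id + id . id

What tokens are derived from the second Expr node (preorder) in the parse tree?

c . id

[Expr [Expr [Term [Factor c] . [Term [Factor id]]]] + [Term [Factor id] . [Term [Factor id]]]]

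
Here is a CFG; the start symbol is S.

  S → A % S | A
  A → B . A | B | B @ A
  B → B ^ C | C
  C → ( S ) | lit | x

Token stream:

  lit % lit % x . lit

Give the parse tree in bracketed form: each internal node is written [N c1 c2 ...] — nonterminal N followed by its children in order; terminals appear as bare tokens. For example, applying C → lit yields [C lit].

[S [A [B [C lit]]] % [S [A [B [C lit]]] % [S [A [B [C x]] . [A [B [C lit]]]]]]]

S
A % S
B % S
C % S
lit % S
lit % A % S
lit % B % S
lit % C % S
lit % lit % S
lit % lit % A
lit % lit % B . A
lit % lit % C . A
lit % lit % x . A
lit % lit % x . B
lit % lit % x . C
lit % lit % x . lit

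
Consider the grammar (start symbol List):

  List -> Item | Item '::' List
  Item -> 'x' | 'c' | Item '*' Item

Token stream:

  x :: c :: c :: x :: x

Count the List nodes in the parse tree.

[List [Item x] :: [List [Item c] :: [List [Item c] :: [List [Item x] :: [List [Item x]]]]]]

5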